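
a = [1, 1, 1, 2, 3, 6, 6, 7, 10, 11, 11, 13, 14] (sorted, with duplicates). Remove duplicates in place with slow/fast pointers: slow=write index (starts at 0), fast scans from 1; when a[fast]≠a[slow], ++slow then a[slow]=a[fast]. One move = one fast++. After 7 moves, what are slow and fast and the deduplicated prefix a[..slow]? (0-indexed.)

slow=0 fast=1: a[fast]=1=a[slow] dup, fast++
slow=0 fast=2: a[fast]=1=a[slow] dup, fast++
slow=0 fast=3: a[fast]=2≠a[slow]=1 write a[1]=2, slow++,fast++
slow=1 fast=4: a[fast]=3≠a[slow]=2 write a[2]=3, slow++,fast++
slow=2 fast=5: a[fast]=6≠a[slow]=3 write a[3]=6, slow++,fast++
slow=3 fast=6: a[fast]=6=a[slow] dup, fast++
slow=3 fast=7: a[fast]=7≠a[slow]=6 write a[4]=7, slow++,fast++

slow=4, fast=8, prefix=[1, 2, 3, 6, 7]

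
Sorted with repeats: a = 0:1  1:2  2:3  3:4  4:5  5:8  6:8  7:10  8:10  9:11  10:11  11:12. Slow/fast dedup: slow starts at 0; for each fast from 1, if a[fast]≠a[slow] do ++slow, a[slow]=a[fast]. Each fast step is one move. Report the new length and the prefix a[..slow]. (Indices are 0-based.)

slow=0 fast=1: a[fast]=2≠a[slow]=1 write a[1]=2, slow++,fast++
slow=1 fast=2: a[fast]=3≠a[slow]=2 write a[2]=3, slow++,fast++
slow=2 fast=3: a[fast]=4≠a[slow]=3 write a[3]=4, slow++,fast++
slow=3 fast=4: a[fast]=5≠a[slow]=4 write a[4]=5, slow++,fast++
slow=4 fast=5: a[fast]=8≠a[slow]=5 write a[5]=8, slow++,fast++
slow=5 fast=6: a[fast]=8=a[slow] dup, fast++
slow=5 fast=7: a[fast]=10≠a[slow]=8 write a[6]=10, slow++,fast++
slow=6 fast=8: a[fast]=10=a[slow] dup, fast++
slow=6 fast=9: a[fast]=11≠a[slow]=10 write a[7]=11, slow++,fast++
slow=7 fast=10: a[fast]=11=a[slow] dup, fast++
slow=7 fast=11: a[fast]=12≠a[slow]=11 write a[8]=12, slow++,fast++

length 9; prefix = [1, 2, 3, 4, 5, 8, 10, 11, 12]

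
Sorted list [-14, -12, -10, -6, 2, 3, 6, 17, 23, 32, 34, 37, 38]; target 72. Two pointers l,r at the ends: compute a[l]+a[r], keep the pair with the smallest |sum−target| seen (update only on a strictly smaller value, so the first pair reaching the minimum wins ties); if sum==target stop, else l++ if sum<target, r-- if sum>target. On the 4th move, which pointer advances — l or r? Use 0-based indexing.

l=0 r=12: -14+38=24 d=48 *, l++
l=1 r=12: -12+38=26 d=46 *, l++
l=2 r=12: -10+38=28 d=44 *, l++
l=3 r=12: -6+38=32 d=40 *, l++

l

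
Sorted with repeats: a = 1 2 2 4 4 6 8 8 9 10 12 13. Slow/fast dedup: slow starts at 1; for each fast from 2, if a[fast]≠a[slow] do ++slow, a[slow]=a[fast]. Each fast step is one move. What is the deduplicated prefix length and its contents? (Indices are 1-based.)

length 9; prefix = [1, 2, 4, 6, 8, 9, 10, 12, 13]

slow=1 fast=2: a[fast]=2≠a[slow]=1 write a[2]=2, slow++,fast++
slow=2 fast=3: a[fast]=2=a[slow] dup, fast++
slow=2 fast=4: a[fast]=4≠a[slow]=2 write a[3]=4, slow++,fast++
slow=3 fast=5: a[fast]=4=a[slow] dup, fast++
slow=3 fast=6: a[fast]=6≠a[slow]=4 write a[4]=6, slow++,fast++
slow=4 fast=7: a[fast]=8≠a[slow]=6 write a[5]=8, slow++,fast++
slow=5 fast=8: a[fast]=8=a[slow] dup, fast++
slow=5 fast=9: a[fast]=9≠a[slow]=8 write a[6]=9, slow++,fast++
slow=6 fast=10: a[fast]=10≠a[slow]=9 write a[7]=10, slow++,fast++
slow=7 fast=11: a[fast]=12≠a[slow]=10 write a[8]=12, slow++,fast++
slow=8 fast=12: a[fast]=13≠a[slow]=12 write a[9]=13, slow++,fast++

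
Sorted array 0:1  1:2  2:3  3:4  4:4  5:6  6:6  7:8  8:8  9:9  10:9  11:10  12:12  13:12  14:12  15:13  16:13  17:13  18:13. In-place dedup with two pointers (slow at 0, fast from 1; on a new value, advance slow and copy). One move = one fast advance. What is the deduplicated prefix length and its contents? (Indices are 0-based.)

(s=0,f=1) a[fast]=2≠a[slow]=1 write a[1]=2 → slow++,fast++
(s=1,f=2) a[fast]=3≠a[slow]=2 write a[2]=3 → slow++,fast++
(s=2,f=3) a[fast]=4≠a[slow]=3 write a[3]=4 → slow++,fast++
(s=3,f=4) a[fast]=4=a[slow] dup → fast++
(s=3,f=5) a[fast]=6≠a[slow]=4 write a[4]=6 → slow++,fast++
(s=4,f=6) a[fast]=6=a[slow] dup → fast++
(s=4,f=7) a[fast]=8≠a[slow]=6 write a[5]=8 → slow++,fast++
(s=5,f=8) a[fast]=8=a[slow] dup → fast++
(s=5,f=9) a[fast]=9≠a[slow]=8 write a[6]=9 → slow++,fast++
(s=6,f=10) a[fast]=9=a[slow] dup → fast++
(s=6,f=11) a[fast]=10≠a[slow]=9 write a[7]=10 → slow++,fast++
(s=7,f=12) a[fast]=12≠a[slow]=10 write a[8]=12 → slow++,fast++
(s=8,f=13) a[fast]=12=a[slow] dup → fast++
(s=8,f=14) a[fast]=12=a[slow] dup → fast++
(s=8,f=15) a[fast]=13≠a[slow]=12 write a[9]=13 → slow++,fast++
(s=9,f=16) a[fast]=13=a[slow] dup → fast++
(s=9,f=17) a[fast]=13=a[slow] dup → fast++
(s=9,f=18) a[fast]=13=a[slow] dup → fast++

length 10; prefix = [1, 2, 3, 4, 6, 8, 9, 10, 12, 13]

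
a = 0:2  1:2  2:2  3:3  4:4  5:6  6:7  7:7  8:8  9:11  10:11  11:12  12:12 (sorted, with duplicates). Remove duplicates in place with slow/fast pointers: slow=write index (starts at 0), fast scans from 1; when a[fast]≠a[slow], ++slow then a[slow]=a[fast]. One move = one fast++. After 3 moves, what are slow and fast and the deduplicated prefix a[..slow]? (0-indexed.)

(s=0,f=1) a[fast]=2=a[slow] dup → fast++
(s=0,f=2) a[fast]=2=a[slow] dup → fast++
(s=0,f=3) a[fast]=3≠a[slow]=2 write a[1]=3 → slow++,fast++

slow=1, fast=4, prefix=[2, 3]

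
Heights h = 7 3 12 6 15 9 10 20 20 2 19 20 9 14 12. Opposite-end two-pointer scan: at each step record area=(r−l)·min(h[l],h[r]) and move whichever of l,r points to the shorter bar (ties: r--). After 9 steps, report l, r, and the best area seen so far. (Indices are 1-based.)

l=7, r=12, best area=144

l=1 r=15: min(7,12)*14=98 best=98 *, l++
l=2 r=15: min(3,12)*13=39 best=98, l++
l=3 r=15: min(12,12)*12=144 best=144 *, r--
l=3 r=14: min(12,14)*11=132 best=144, l++
l=4 r=14: min(6,14)*10=60 best=144, l++
l=5 r=14: min(15,14)*9=126 best=144, r--
l=5 r=13: min(15,9)*8=72 best=144, r--
l=5 r=12: min(15,20)*7=105 best=144, l++
l=6 r=12: min(9,20)*6=54 best=144, l++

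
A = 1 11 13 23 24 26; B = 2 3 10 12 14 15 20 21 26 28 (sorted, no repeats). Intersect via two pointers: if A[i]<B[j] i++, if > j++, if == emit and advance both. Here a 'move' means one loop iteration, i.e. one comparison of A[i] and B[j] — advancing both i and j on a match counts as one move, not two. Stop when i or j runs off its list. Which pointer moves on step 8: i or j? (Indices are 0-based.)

[i=0,j=0] 1<2 → i++
[i=1,j=0] 11>2 → j++
[i=1,j=1] 11>3 → j++
[i=1,j=2] 11>10 → j++
[i=1,j=3] 11<12 → i++
[i=2,j=3] 13>12 → j++
[i=2,j=4] 13<14 → i++
[i=3,j=4] 23>14 → j++

j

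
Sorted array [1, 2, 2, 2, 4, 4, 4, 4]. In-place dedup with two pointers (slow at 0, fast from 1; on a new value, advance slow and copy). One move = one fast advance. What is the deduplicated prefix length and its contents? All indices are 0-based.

length 3; prefix = [1, 2, 4]

slow=0 fast=1: a[fast]=2≠a[slow]=1 write a[1]=2, slow++,fast++
slow=1 fast=2: a[fast]=2=a[slow] dup, fast++
slow=1 fast=3: a[fast]=2=a[slow] dup, fast++
slow=1 fast=4: a[fast]=4≠a[slow]=2 write a[2]=4, slow++,fast++
slow=2 fast=5: a[fast]=4=a[slow] dup, fast++
slow=2 fast=6: a[fast]=4=a[slow] dup, fast++
slow=2 fast=7: a[fast]=4=a[slow] dup, fast++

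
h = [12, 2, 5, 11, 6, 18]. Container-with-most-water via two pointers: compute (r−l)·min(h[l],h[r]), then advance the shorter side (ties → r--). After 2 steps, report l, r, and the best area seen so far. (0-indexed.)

l=0 r=5: min(12,18)*5=60 best=60 *, l++
l=1 r=5: min(2,18)*4=8 best=60, l++

l=2, r=5, best area=60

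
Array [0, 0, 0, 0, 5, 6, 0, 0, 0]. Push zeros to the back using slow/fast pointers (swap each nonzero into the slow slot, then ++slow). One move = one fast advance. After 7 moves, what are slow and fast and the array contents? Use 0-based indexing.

slow=2, fast=7, a=[5, 6, 0, 0, 0, 0, 0, 0, 0]

(s=0,f=0) a[fast]=0 → fast++
(s=0,f=1) a[fast]=0 → fast++
(s=0,f=2) a[fast]=0 → fast++
(s=0,f=3) a[fast]=0 → fast++
(s=0,f=4) a[fast]=5≠0 swap→a[0]=5 → slow++,fast++
(s=1,f=5) a[fast]=6≠0 swap→a[1]=6 → slow++,fast++
(s=2,f=6) a[fast]=0 → fast++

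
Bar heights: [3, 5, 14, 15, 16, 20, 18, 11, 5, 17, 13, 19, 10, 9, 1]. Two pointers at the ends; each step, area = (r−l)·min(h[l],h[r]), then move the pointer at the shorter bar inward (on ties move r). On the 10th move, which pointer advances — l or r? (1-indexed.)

r

[1,15] min(3,1)*14=14 best=14 * → r--
[1,14] min(3,9)*13=39 best=39 * → l++
[2,14] min(5,9)*12=60 best=60 * → l++
[3,14] min(14,9)*11=99 best=99 * → r--
[3,13] min(14,10)*10=100 best=100 * → r--
[3,12] min(14,19)*9=126 best=126 * → l++
[4,12] min(15,19)*8=120 best=126 → l++
[5,12] min(16,19)*7=112 best=126 → l++
[6,12] min(20,19)*6=114 best=126 → r--
[6,11] min(20,13)*5=65 best=126 → r--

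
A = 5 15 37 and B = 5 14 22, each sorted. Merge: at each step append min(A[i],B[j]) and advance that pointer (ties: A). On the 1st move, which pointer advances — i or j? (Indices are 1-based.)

i=1 j=1: A[i]=5<=B[j]=5 take 5, i++

i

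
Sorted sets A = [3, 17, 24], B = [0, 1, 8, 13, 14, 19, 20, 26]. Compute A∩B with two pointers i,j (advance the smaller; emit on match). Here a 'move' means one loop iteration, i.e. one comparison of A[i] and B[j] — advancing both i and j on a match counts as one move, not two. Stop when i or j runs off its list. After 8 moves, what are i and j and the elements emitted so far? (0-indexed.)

[i=0,j=0] 3>0 → j++
[i=0,j=1] 3>1 → j++
[i=0,j=2] 3<8 → i++
[i=1,j=2] 17>8 → j++
[i=1,j=3] 17>13 → j++
[i=1,j=4] 17>14 → j++
[i=1,j=5] 17<19 → i++
[i=2,j=5] 24>19 → j++

i=2, j=6, emitted=[]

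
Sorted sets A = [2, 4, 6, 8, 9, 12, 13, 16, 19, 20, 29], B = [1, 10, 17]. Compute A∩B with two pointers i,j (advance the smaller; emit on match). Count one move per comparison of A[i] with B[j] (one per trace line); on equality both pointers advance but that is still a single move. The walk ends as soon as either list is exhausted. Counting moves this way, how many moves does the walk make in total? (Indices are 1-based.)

11 moves

[i=1,j=1] 2>1 → j++
[i=1,j=2] 2<10 → i++
[i=2,j=2] 4<10 → i++
[i=3,j=2] 6<10 → i++
[i=4,j=2] 8<10 → i++
[i=5,j=2] 9<10 → i++
[i=6,j=2] 12>10 → j++
[i=6,j=3] 12<17 → i++
[i=7,j=3] 13<17 → i++
[i=8,j=3] 16<17 → i++
[i=9,j=3] 19>17 → j++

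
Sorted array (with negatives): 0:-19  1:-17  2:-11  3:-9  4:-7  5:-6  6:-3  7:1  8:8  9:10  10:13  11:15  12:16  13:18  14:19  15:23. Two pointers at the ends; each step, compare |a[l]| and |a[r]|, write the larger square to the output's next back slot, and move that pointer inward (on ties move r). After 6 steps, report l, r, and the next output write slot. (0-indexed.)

l=2, r=11, next write slot=9

[0,15] |-19|<=|23| out[15]=529 → r--
[0,14] |-19|<=|19| out[14]=361 → r--
[0,13] |-19|>|18| out[13]=361 → l++
[1,13] |-17|<=|18| out[12]=324 → r--
[1,12] |-17|>|16| out[11]=289 → l++
[2,12] |-11|<=|16| out[10]=256 → r--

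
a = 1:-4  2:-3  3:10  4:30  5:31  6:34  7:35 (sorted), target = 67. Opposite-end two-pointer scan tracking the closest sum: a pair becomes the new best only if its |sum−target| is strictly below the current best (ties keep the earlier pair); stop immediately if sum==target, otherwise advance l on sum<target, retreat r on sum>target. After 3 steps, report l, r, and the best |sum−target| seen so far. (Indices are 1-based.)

l=4, r=7, best |Δ|=22

l=1 r=7: -4+35=31 d=36 *, l++
l=2 r=7: -3+35=32 d=35 *, l++
l=3 r=7: 10+35=45 d=22 *, l++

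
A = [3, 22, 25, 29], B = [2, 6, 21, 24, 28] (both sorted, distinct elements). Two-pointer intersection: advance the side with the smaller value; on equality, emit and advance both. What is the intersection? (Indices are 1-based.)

intersection = []

[i=1,j=1] 3>2 → j++
[i=1,j=2] 3<6 → i++
[i=2,j=2] 22>6 → j++
[i=2,j=3] 22>21 → j++
[i=2,j=4] 22<24 → i++
[i=3,j=4] 25>24 → j++
[i=3,j=5] 25<28 → i++
[i=4,j=5] 29>28 → j++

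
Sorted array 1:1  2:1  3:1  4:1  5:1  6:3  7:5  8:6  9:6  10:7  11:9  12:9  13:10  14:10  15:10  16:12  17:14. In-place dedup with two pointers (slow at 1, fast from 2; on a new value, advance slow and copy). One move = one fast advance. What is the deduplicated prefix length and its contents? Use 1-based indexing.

(s=1,f=2) a[fast]=1=a[slow] dup → fast++
(s=1,f=3) a[fast]=1=a[slow] dup → fast++
(s=1,f=4) a[fast]=1=a[slow] dup → fast++
(s=1,f=5) a[fast]=1=a[slow] dup → fast++
(s=1,f=6) a[fast]=3≠a[slow]=1 write a[2]=3 → slow++,fast++
(s=2,f=7) a[fast]=5≠a[slow]=3 write a[3]=5 → slow++,fast++
(s=3,f=8) a[fast]=6≠a[slow]=5 write a[4]=6 → slow++,fast++
(s=4,f=9) a[fast]=6=a[slow] dup → fast++
(s=4,f=10) a[fast]=7≠a[slow]=6 write a[5]=7 → slow++,fast++
(s=5,f=11) a[fast]=9≠a[slow]=7 write a[6]=9 → slow++,fast++
(s=6,f=12) a[fast]=9=a[slow] dup → fast++
(s=6,f=13) a[fast]=10≠a[slow]=9 write a[7]=10 → slow++,fast++
(s=7,f=14) a[fast]=10=a[slow] dup → fast++
(s=7,f=15) a[fast]=10=a[slow] dup → fast++
(s=7,f=16) a[fast]=12≠a[slow]=10 write a[8]=12 → slow++,fast++
(s=8,f=17) a[fast]=14≠a[slow]=12 write a[9]=14 → slow++,fast++

length 9; prefix = [1, 3, 5, 6, 7, 9, 10, 12, 14]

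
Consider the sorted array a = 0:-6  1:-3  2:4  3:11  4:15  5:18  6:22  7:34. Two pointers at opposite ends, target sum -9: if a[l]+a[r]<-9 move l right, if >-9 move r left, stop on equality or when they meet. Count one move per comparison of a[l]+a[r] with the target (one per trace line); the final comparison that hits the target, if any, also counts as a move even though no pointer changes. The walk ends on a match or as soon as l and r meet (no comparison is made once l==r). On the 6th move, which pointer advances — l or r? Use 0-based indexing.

r

[0,7] -6+34=28 >-9 → r--
[0,6] -6+22=16 >-9 → r--
[0,5] -6+18=12 >-9 → r--
[0,4] -6+15=9 >-9 → r--
[0,3] -6+11=5 >-9 → r--
[0,2] -6+4=-2 >-9 → r--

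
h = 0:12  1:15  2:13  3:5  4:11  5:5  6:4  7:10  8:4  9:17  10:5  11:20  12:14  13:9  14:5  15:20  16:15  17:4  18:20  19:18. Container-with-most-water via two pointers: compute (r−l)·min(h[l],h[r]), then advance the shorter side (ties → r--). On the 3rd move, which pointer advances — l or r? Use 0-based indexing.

[0,19] min(12,18)*19=228 best=228 * → l++
[1,19] min(15,18)*18=270 best=270 * → l++
[2,19] min(13,18)*17=221 best=270 → l++

l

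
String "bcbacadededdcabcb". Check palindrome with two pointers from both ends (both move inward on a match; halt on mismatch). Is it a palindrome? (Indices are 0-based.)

not a palindrome (mismatch at 5,11)

l=0 r=16: 'b'=='b', l++,r--
l=1 r=15: 'c'=='c', l++,r--
l=2 r=14: 'b'=='b', l++,r--
l=3 r=13: 'a'=='a', l++,r--
l=4 r=12: 'c'=='c', l++,r--
l=5 r=11: 'a'!='d', stop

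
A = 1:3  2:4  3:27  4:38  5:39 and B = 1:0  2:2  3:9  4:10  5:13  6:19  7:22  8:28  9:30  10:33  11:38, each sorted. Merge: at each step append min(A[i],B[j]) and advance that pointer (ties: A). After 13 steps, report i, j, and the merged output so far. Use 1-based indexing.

[i=1,j=1] A[i]=3>B[j]=0 take 0 → j++
[i=1,j=2] A[i]=3>B[j]=2 take 2 → j++
[i=1,j=3] A[i]=3<=B[j]=9 take 3 → i++
[i=2,j=3] A[i]=4<=B[j]=9 take 4 → i++
[i=3,j=3] A[i]=27>B[j]=9 take 9 → j++
[i=3,j=4] A[i]=27>B[j]=10 take 10 → j++
[i=3,j=5] A[i]=27>B[j]=13 take 13 → j++
[i=3,j=6] A[i]=27>B[j]=19 take 19 → j++
[i=3,j=7] A[i]=27>B[j]=22 take 22 → j++
[i=3,j=8] A[i]=27<=B[j]=28 take 27 → i++
[i=4,j=8] A[i]=38>B[j]=28 take 28 → j++
[i=4,j=9] A[i]=38>B[j]=30 take 30 → j++
[i=4,j=10] A[i]=38>B[j]=33 take 33 → j++

i=4, j=11, merged so far=[0, 2, 3, 4, 9, 10, 13, 19, 22, 27, 28, 30, 33]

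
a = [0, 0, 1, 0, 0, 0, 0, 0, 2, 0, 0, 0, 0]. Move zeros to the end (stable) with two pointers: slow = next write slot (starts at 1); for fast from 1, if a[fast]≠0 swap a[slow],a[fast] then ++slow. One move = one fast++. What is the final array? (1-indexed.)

[1, 2, 0, 0, 0, 0, 0, 0, 0, 0, 0, 0, 0]

slow=1 fast=1: a[fast]=0, fast++
slow=1 fast=2: a[fast]=0, fast++
slow=1 fast=3: a[fast]=1≠0 swap→a[1]=1, slow++,fast++
slow=2 fast=4: a[fast]=0, fast++
slow=2 fast=5: a[fast]=0, fast++
slow=2 fast=6: a[fast]=0, fast++
slow=2 fast=7: a[fast]=0, fast++
slow=2 fast=8: a[fast]=0, fast++
slow=2 fast=9: a[fast]=2≠0 swap→a[2]=2, slow++,fast++
slow=3 fast=10: a[fast]=0, fast++
slow=3 fast=11: a[fast]=0, fast++
slow=3 fast=12: a[fast]=0, fast++
slow=3 fast=13: a[fast]=0, fast++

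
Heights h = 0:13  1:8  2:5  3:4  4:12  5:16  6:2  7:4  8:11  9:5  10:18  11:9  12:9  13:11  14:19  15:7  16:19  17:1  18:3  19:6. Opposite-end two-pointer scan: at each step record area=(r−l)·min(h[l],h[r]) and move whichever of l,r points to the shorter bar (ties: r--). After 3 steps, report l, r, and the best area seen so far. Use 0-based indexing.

l=0, r=16, best area=114

l=0 r=19: min(13,6)*19=114 best=114 *, r--
l=0 r=18: min(13,3)*18=54 best=114, r--
l=0 r=17: min(13,1)*17=17 best=114, r--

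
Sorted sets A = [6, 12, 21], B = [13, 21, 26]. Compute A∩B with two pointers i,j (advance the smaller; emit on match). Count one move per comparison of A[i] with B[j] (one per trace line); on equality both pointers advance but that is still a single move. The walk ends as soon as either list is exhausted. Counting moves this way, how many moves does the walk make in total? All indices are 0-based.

i=0 j=0: 6<13, i++
i=1 j=0: 12<13, i++
i=2 j=0: 21>13, j++
i=2 j=1: 21==21 emit, i++,j++

4 moves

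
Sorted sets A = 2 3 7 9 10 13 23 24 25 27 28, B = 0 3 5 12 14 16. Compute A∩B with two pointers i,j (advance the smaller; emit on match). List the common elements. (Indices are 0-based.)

[i=0,j=0] 2>0 → j++
[i=0,j=1] 2<3 → i++
[i=1,j=1] 3==3 emit → i++,j++
[i=2,j=2] 7>5 → j++
[i=2,j=3] 7<12 → i++
[i=3,j=3] 9<12 → i++
[i=4,j=3] 10<12 → i++
[i=5,j=3] 13>12 → j++
[i=5,j=4] 13<14 → i++
[i=6,j=4] 23>14 → j++
[i=6,j=5] 23>16 → j++

intersection = [3]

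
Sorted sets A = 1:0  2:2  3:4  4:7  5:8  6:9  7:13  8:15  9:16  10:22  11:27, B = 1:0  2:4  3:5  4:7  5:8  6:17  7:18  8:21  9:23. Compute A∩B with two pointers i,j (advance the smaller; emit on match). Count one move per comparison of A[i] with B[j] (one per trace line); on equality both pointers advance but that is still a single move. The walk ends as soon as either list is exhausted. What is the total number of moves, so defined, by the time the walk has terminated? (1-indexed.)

[i=1,j=1] 0==0 emit → i++,j++
[i=2,j=2] 2<4 → i++
[i=3,j=2] 4==4 emit → i++,j++
[i=4,j=3] 7>5 → j++
[i=4,j=4] 7==7 emit → i++,j++
[i=5,j=5] 8==8 emit → i++,j++
[i=6,j=6] 9<17 → i++
[i=7,j=6] 13<17 → i++
[i=8,j=6] 15<17 → i++
[i=9,j=6] 16<17 → i++
[i=10,j=6] 22>17 → j++
[i=10,j=7] 22>18 → j++
[i=10,j=8] 22>21 → j++
[i=10,j=9] 22<23 → i++
[i=11,j=9] 27>23 → j++

15 moves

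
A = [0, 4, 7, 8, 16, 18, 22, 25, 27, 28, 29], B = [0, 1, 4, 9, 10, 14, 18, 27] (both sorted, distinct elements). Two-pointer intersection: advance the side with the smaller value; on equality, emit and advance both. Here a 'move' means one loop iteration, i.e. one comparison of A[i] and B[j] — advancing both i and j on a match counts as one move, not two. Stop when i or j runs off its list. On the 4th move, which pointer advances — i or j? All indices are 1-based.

i

i=1 j=1: 0==0 emit, i++,j++
i=2 j=2: 4>1, j++
i=2 j=3: 4==4 emit, i++,j++
i=3 j=4: 7<9, i++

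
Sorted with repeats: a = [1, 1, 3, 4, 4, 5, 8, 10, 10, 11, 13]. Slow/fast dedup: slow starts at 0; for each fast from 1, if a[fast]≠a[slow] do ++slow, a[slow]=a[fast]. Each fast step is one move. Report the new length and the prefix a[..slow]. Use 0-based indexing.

length 8; prefix = [1, 3, 4, 5, 8, 10, 11, 13]

(s=0,f=1) a[fast]=1=a[slow] dup → fast++
(s=0,f=2) a[fast]=3≠a[slow]=1 write a[1]=3 → slow++,fast++
(s=1,f=3) a[fast]=4≠a[slow]=3 write a[2]=4 → slow++,fast++
(s=2,f=4) a[fast]=4=a[slow] dup → fast++
(s=2,f=5) a[fast]=5≠a[slow]=4 write a[3]=5 → slow++,fast++
(s=3,f=6) a[fast]=8≠a[slow]=5 write a[4]=8 → slow++,fast++
(s=4,f=7) a[fast]=10≠a[slow]=8 write a[5]=10 → slow++,fast++
(s=5,f=8) a[fast]=10=a[slow] dup → fast++
(s=5,f=9) a[fast]=11≠a[slow]=10 write a[6]=11 → slow++,fast++
(s=6,f=10) a[fast]=13≠a[slow]=11 write a[7]=13 → slow++,fast++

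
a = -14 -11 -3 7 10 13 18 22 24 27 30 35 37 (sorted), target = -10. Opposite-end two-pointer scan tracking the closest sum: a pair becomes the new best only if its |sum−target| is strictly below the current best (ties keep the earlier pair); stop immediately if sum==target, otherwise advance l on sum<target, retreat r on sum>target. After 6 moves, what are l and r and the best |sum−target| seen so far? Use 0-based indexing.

l=0 r=12: -14+37=23 d=33 *, r--
l=0 r=11: -14+35=21 d=31 *, r--
l=0 r=10: -14+30=16 d=26 *, r--
l=0 r=9: -14+27=13 d=23 *, r--
l=0 r=8: -14+24=10 d=20 *, r--
l=0 r=7: -14+22=8 d=18 *, r--

l=0, r=6, best |Δ|=18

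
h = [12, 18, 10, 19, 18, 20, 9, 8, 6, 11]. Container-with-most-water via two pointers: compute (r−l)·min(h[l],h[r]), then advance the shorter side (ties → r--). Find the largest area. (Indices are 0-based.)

max area = 99

[0,9] min(12,11)*9=99 best=99 * → r--
[0,8] min(12,6)*8=48 best=99 → r--
[0,7] min(12,8)*7=56 best=99 → r--
[0,6] min(12,9)*6=54 best=99 → r--
[0,5] min(12,20)*5=60 best=99 → l++
[1,5] min(18,20)*4=72 best=99 → l++
[2,5] min(10,20)*3=30 best=99 → l++
[3,5] min(19,20)*2=38 best=99 → l++
[4,5] min(18,20)*1=18 best=99 → l++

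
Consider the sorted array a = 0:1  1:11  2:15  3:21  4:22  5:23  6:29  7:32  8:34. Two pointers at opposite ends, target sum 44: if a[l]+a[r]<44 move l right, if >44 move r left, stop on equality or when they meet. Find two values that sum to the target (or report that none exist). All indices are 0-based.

[0,8] 1+34=35 <44 → l++
[1,8] 11+34=45 >44 → r--
[1,7] 11+32=43 <44 → l++
[2,7] 15+32=47 >44 → r--
[2,6] 15+29=44 → found

(15, 29)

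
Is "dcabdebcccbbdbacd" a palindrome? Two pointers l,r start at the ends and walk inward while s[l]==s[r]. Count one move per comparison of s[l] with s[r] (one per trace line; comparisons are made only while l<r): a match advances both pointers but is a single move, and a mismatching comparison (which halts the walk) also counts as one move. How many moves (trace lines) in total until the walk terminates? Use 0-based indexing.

[0,16] 'd'=='d' → l++,r--
[1,15] 'c'=='c' → l++,r--
[2,14] 'a'=='a' → l++,r--
[3,13] 'b'=='b' → l++,r--
[4,12] 'd'=='d' → l++,r--
[5,11] 'e'!='b' → stop

6 moves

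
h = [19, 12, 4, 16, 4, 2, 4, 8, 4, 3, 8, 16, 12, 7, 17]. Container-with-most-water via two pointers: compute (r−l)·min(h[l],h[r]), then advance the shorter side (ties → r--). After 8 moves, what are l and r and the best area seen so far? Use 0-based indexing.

l=0 r=14: min(19,17)*14=238 best=238 *, r--
l=0 r=13: min(19,7)*13=91 best=238, r--
l=0 r=12: min(19,12)*12=144 best=238, r--
l=0 r=11: min(19,16)*11=176 best=238, r--
l=0 r=10: min(19,8)*10=80 best=238, r--
l=0 r=9: min(19,3)*9=27 best=238, r--
l=0 r=8: min(19,4)*8=32 best=238, r--
l=0 r=7: min(19,8)*7=56 best=238, r--

l=0, r=6, best area=238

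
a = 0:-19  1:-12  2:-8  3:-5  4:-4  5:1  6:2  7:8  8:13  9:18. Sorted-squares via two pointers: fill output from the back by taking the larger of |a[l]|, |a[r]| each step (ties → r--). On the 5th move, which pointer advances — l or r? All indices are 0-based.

[0,9] |-19|>|18| out[9]=361 → l++
[1,9] |-12|<=|18| out[8]=324 → r--
[1,8] |-12|<=|13| out[7]=169 → r--
[1,7] |-12|>|8| out[6]=144 → l++
[2,7] |-8|<=|8| out[5]=64 → r--

r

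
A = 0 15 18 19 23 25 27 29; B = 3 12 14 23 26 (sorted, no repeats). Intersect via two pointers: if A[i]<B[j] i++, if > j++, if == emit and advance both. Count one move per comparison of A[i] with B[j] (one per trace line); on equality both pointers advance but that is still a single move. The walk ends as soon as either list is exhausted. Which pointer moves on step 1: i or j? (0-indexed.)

[i=0,j=0] 0<3 → i++

i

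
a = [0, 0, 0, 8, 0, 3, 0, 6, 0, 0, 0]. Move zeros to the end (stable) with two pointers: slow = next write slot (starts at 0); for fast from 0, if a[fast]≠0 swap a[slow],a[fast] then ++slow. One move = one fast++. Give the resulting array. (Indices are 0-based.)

[8, 3, 6, 0, 0, 0, 0, 0, 0, 0, 0]

slow=0 fast=0: a[fast]=0, fast++
slow=0 fast=1: a[fast]=0, fast++
slow=0 fast=2: a[fast]=0, fast++
slow=0 fast=3: a[fast]=8≠0 swap→a[0]=8, slow++,fast++
slow=1 fast=4: a[fast]=0, fast++
slow=1 fast=5: a[fast]=3≠0 swap→a[1]=3, slow++,fast++
slow=2 fast=6: a[fast]=0, fast++
slow=2 fast=7: a[fast]=6≠0 swap→a[2]=6, slow++,fast++
slow=3 fast=8: a[fast]=0, fast++
slow=3 fast=9: a[fast]=0, fast++
slow=3 fast=10: a[fast]=0, fast++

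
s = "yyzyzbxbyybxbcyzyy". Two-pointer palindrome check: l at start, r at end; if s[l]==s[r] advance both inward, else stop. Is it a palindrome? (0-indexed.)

l=0 r=17: 'y'=='y', l++,r--
l=1 r=16: 'y'=='y', l++,r--
l=2 r=15: 'z'=='z', l++,r--
l=3 r=14: 'y'=='y', l++,r--
l=4 r=13: 'z'!='c', stop

not a palindrome (mismatch at 4,13)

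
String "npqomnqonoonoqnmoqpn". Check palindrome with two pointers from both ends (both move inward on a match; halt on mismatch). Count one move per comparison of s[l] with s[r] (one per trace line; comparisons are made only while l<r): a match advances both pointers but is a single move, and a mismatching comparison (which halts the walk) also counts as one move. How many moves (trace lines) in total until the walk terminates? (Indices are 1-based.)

10 moves

l=1 r=20: 'n'=='n', l++,r--
l=2 r=19: 'p'=='p', l++,r--
l=3 r=18: 'q'=='q', l++,r--
l=4 r=17: 'o'=='o', l++,r--
l=5 r=16: 'm'=='m', l++,r--
l=6 r=15: 'n'=='n', l++,r--
l=7 r=14: 'q'=='q', l++,r--
l=8 r=13: 'o'=='o', l++,r--
l=9 r=12: 'n'=='n', l++,r--
l=10 r=11: 'o'=='o', l++,r--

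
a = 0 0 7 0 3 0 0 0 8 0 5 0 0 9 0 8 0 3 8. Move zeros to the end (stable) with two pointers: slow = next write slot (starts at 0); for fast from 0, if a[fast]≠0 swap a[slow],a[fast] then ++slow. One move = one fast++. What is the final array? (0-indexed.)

(s=0,f=0) a[fast]=0 → fast++
(s=0,f=1) a[fast]=0 → fast++
(s=0,f=2) a[fast]=7≠0 swap→a[0]=7 → slow++,fast++
(s=1,f=3) a[fast]=0 → fast++
(s=1,f=4) a[fast]=3≠0 swap→a[1]=3 → slow++,fast++
(s=2,f=5) a[fast]=0 → fast++
(s=2,f=6) a[fast]=0 → fast++
(s=2,f=7) a[fast]=0 → fast++
(s=2,f=8) a[fast]=8≠0 swap→a[2]=8 → slow++,fast++
(s=3,f=9) a[fast]=0 → fast++
(s=3,f=10) a[fast]=5≠0 swap→a[3]=5 → slow++,fast++
(s=4,f=11) a[fast]=0 → fast++
(s=4,f=12) a[fast]=0 → fast++
(s=4,f=13) a[fast]=9≠0 swap→a[4]=9 → slow++,fast++
(s=5,f=14) a[fast]=0 → fast++
(s=5,f=15) a[fast]=8≠0 swap→a[5]=8 → slow++,fast++
(s=6,f=16) a[fast]=0 → fast++
(s=6,f=17) a[fast]=3≠0 swap→a[6]=3 → slow++,fast++
(s=7,f=18) a[fast]=8≠0 swap→a[7]=8 → slow++,fast++

[7, 3, 8, 5, 9, 8, 3, 8, 0, 0, 0, 0, 0, 0, 0, 0, 0, 0, 0]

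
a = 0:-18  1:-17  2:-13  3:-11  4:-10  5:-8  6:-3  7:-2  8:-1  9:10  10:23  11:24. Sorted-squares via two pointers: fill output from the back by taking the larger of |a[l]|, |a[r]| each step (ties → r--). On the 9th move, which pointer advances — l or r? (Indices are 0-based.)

[0,11] |-18|<=|24| out[11]=576 → r--
[0,10] |-18|<=|23| out[10]=529 → r--
[0,9] |-18|>|10| out[9]=324 → l++
[1,9] |-17|>|10| out[8]=289 → l++
[2,9] |-13|>|10| out[7]=169 → l++
[3,9] |-11|>|10| out[6]=121 → l++
[4,9] |-10|<=|10| out[5]=100 → r--
[4,8] |-10|>|-1| out[4]=100 → l++
[5,8] |-8|>|-1| out[3]=64 → l++

l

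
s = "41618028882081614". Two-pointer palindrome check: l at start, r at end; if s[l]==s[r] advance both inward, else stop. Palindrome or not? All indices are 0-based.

palindrome

l=0 r=16: '4'=='4', l++,r--
l=1 r=15: '1'=='1', l++,r--
l=2 r=14: '6'=='6', l++,r--
l=3 r=13: '1'=='1', l++,r--
l=4 r=12: '8'=='8', l++,r--
l=5 r=11: '0'=='0', l++,r--
l=6 r=10: '2'=='2', l++,r--
l=7 r=9: '8'=='8', l++,r--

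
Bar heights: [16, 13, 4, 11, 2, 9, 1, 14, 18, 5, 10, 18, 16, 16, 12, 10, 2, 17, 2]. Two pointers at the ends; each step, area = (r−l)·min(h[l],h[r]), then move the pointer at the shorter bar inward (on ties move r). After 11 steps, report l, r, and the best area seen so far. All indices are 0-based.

l=8, r=15, best area=272

l=0 r=18: min(16,2)*18=36 best=36 *, r--
l=0 r=17: min(16,17)*17=272 best=272 *, l++
l=1 r=17: min(13,17)*16=208 best=272, l++
l=2 r=17: min(4,17)*15=60 best=272, l++
l=3 r=17: min(11,17)*14=154 best=272, l++
l=4 r=17: min(2,17)*13=26 best=272, l++
l=5 r=17: min(9,17)*12=108 best=272, l++
l=6 r=17: min(1,17)*11=11 best=272, l++
l=7 r=17: min(14,17)*10=140 best=272, l++
l=8 r=17: min(18,17)*9=153 best=272, r--
l=8 r=16: min(18,2)*8=16 best=272, r--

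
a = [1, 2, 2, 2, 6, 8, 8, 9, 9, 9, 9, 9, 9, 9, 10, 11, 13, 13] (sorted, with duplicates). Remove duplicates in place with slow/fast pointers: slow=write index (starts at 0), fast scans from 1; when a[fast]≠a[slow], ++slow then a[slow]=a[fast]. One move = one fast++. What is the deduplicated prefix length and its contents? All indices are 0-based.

slow=0 fast=1: a[fast]=2≠a[slow]=1 write a[1]=2, slow++,fast++
slow=1 fast=2: a[fast]=2=a[slow] dup, fast++
slow=1 fast=3: a[fast]=2=a[slow] dup, fast++
slow=1 fast=4: a[fast]=6≠a[slow]=2 write a[2]=6, slow++,fast++
slow=2 fast=5: a[fast]=8≠a[slow]=6 write a[3]=8, slow++,fast++
slow=3 fast=6: a[fast]=8=a[slow] dup, fast++
slow=3 fast=7: a[fast]=9≠a[slow]=8 write a[4]=9, slow++,fast++
slow=4 fast=8: a[fast]=9=a[slow] dup, fast++
slow=4 fast=9: a[fast]=9=a[slow] dup, fast++
slow=4 fast=10: a[fast]=9=a[slow] dup, fast++
slow=4 fast=11: a[fast]=9=a[slow] dup, fast++
slow=4 fast=12: a[fast]=9=a[slow] dup, fast++
slow=4 fast=13: a[fast]=9=a[slow] dup, fast++
slow=4 fast=14: a[fast]=10≠a[slow]=9 write a[5]=10, slow++,fast++
slow=5 fast=15: a[fast]=11≠a[slow]=10 write a[6]=11, slow++,fast++
slow=6 fast=16: a[fast]=13≠a[slow]=11 write a[7]=13, slow++,fast++
slow=7 fast=17: a[fast]=13=a[slow] dup, fast++

length 8; prefix = [1, 2, 6, 8, 9, 10, 11, 13]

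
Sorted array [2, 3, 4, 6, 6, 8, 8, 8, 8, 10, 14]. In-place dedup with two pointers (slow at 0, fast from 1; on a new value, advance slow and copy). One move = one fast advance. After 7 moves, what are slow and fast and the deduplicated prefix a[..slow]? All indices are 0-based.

slow=0 fast=1: a[fast]=3≠a[slow]=2 write a[1]=3, slow++,fast++
slow=1 fast=2: a[fast]=4≠a[slow]=3 write a[2]=4, slow++,fast++
slow=2 fast=3: a[fast]=6≠a[slow]=4 write a[3]=6, slow++,fast++
slow=3 fast=4: a[fast]=6=a[slow] dup, fast++
slow=3 fast=5: a[fast]=8≠a[slow]=6 write a[4]=8, slow++,fast++
slow=4 fast=6: a[fast]=8=a[slow] dup, fast++
slow=4 fast=7: a[fast]=8=a[slow] dup, fast++

slow=4, fast=8, prefix=[2, 3, 4, 6, 8]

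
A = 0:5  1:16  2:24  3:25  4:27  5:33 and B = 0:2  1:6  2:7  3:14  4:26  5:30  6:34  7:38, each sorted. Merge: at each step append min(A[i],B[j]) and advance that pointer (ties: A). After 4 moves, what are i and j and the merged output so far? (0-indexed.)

i=0 j=0: A[i]=5>B[j]=2 take 2, j++
i=0 j=1: A[i]=5<=B[j]=6 take 5, i++
i=1 j=1: A[i]=16>B[j]=6 take 6, j++
i=1 j=2: A[i]=16>B[j]=7 take 7, j++

i=1, j=3, merged so far=[2, 5, 6, 7]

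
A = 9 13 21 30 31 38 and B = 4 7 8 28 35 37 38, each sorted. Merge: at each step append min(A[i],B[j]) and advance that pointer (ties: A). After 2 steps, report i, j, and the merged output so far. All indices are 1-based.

i=1, j=3, merged so far=[4, 7]

[i=1,j=1] A[i]=9>B[j]=4 take 4 → j++
[i=1,j=2] A[i]=9>B[j]=7 take 7 → j++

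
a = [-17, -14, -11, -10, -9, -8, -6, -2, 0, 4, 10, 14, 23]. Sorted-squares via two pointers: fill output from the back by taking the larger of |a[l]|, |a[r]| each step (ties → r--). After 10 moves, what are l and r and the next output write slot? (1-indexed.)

l=1 r=13: |-17|<=|23| out[13]=529, r--
l=1 r=12: |-17|>|14| out[12]=289, l++
l=2 r=12: |-14|<=|14| out[11]=196, r--
l=2 r=11: |-14|>|10| out[10]=196, l++
l=3 r=11: |-11|>|10| out[9]=121, l++
l=4 r=11: |-10|<=|10| out[8]=100, r--
l=4 r=10: |-10|>|4| out[7]=100, l++
l=5 r=10: |-9|>|4| out[6]=81, l++
l=6 r=10: |-8|>|4| out[5]=64, l++
l=7 r=10: |-6|>|4| out[4]=36, l++

l=8, r=10, next write slot=3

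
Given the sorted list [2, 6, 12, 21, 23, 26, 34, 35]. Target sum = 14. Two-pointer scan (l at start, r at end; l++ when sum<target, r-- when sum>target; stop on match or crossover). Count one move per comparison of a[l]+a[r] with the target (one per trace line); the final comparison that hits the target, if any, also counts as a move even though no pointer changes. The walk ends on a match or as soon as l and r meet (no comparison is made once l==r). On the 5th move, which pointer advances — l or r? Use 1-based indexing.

r

l=1 r=8: 2+35=37 >14, r--
l=1 r=7: 2+34=36 >14, r--
l=1 r=6: 2+26=28 >14, r--
l=1 r=5: 2+23=25 >14, r--
l=1 r=4: 2+21=23 >14, r--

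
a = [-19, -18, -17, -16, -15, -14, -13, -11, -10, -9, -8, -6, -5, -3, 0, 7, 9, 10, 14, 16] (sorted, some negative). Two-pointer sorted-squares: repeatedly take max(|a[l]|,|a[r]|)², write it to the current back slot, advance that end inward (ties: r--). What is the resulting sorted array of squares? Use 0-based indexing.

[0,19] |-19|>|16| out[19]=361 → l++
[1,19] |-18|>|16| out[18]=324 → l++
[2,19] |-17|>|16| out[17]=289 → l++
[3,19] |-16|<=|16| out[16]=256 → r--
[3,18] |-16|>|14| out[15]=256 → l++
[4,18] |-15|>|14| out[14]=225 → l++
[5,18] |-14|<=|14| out[13]=196 → r--
[5,17] |-14|>|10| out[12]=196 → l++
[6,17] |-13|>|10| out[11]=169 → l++
[7,17] |-11|>|10| out[10]=121 → l++
[8,17] |-10|<=|10| out[9]=100 → r--
[8,16] |-10|>|9| out[8]=100 → l++
[9,16] |-9|<=|9| out[7]=81 → r--
[9,15] |-9|>|7| out[6]=81 → l++
[10,15] |-8|>|7| out[5]=64 → l++
[11,15] |-6|<=|7| out[4]=49 → r--
[11,14] |-6|>|0| out[3]=36 → l++
[12,14] |-5|>|0| out[2]=25 → l++
[13,14] |-3|>|0| out[1]=9 → l++
[14,14] |0|<=|0| out[0]=0 → r--

[0, 9, 25, 36, 49, 64, 81, 81, 100, 100, 121, 169, 196, 196, 225, 256, 256, 289, 324, 361]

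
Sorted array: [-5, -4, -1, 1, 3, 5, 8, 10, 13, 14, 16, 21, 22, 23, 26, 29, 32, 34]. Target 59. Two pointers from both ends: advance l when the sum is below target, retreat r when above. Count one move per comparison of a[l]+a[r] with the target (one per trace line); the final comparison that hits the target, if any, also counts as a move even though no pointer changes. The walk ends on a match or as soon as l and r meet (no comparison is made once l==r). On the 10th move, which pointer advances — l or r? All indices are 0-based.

[0,17] -5+34=29 <59 → l++
[1,17] -4+34=30 <59 → l++
[2,17] -1+34=33 <59 → l++
[3,17] 1+34=35 <59 → l++
[4,17] 3+34=37 <59 → l++
[5,17] 5+34=39 <59 → l++
[6,17] 8+34=42 <59 → l++
[7,17] 10+34=44 <59 → l++
[8,17] 13+34=47 <59 → l++
[9,17] 14+34=48 <59 → l++

l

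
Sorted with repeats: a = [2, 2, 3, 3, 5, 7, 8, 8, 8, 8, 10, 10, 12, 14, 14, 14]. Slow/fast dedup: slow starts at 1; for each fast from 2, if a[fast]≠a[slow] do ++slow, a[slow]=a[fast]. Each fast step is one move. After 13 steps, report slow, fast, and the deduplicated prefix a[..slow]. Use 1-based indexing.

slow=8, fast=15, prefix=[2, 3, 5, 7, 8, 10, 12, 14]

slow=1 fast=2: a[fast]=2=a[slow] dup, fast++
slow=1 fast=3: a[fast]=3≠a[slow]=2 write a[2]=3, slow++,fast++
slow=2 fast=4: a[fast]=3=a[slow] dup, fast++
slow=2 fast=5: a[fast]=5≠a[slow]=3 write a[3]=5, slow++,fast++
slow=3 fast=6: a[fast]=7≠a[slow]=5 write a[4]=7, slow++,fast++
slow=4 fast=7: a[fast]=8≠a[slow]=7 write a[5]=8, slow++,fast++
slow=5 fast=8: a[fast]=8=a[slow] dup, fast++
slow=5 fast=9: a[fast]=8=a[slow] dup, fast++
slow=5 fast=10: a[fast]=8=a[slow] dup, fast++
slow=5 fast=11: a[fast]=10≠a[slow]=8 write a[6]=10, slow++,fast++
slow=6 fast=12: a[fast]=10=a[slow] dup, fast++
slow=6 fast=13: a[fast]=12≠a[slow]=10 write a[7]=12, slow++,fast++
slow=7 fast=14: a[fast]=14≠a[slow]=12 write a[8]=14, slow++,fast++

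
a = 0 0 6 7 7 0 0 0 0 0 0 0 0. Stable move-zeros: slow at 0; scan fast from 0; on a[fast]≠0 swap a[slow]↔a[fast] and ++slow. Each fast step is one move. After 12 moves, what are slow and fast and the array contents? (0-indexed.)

slow=3, fast=12, a=[6, 7, 7, 0, 0, 0, 0, 0, 0, 0, 0, 0, 0]

slow=0 fast=0: a[fast]=0, fast++
slow=0 fast=1: a[fast]=0, fast++
slow=0 fast=2: a[fast]=6≠0 swap→a[0]=6, slow++,fast++
slow=1 fast=3: a[fast]=7≠0 swap→a[1]=7, slow++,fast++
slow=2 fast=4: a[fast]=7≠0 swap→a[2]=7, slow++,fast++
slow=3 fast=5: a[fast]=0, fast++
slow=3 fast=6: a[fast]=0, fast++
slow=3 fast=7: a[fast]=0, fast++
slow=3 fast=8: a[fast]=0, fast++
slow=3 fast=9: a[fast]=0, fast++
slow=3 fast=10: a[fast]=0, fast++
slow=3 fast=11: a[fast]=0, fast++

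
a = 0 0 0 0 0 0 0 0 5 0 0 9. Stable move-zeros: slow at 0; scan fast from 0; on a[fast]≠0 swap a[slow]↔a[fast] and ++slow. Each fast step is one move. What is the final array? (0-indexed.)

[5, 9, 0, 0, 0, 0, 0, 0, 0, 0, 0, 0]

slow=0 fast=0: a[fast]=0, fast++
slow=0 fast=1: a[fast]=0, fast++
slow=0 fast=2: a[fast]=0, fast++
slow=0 fast=3: a[fast]=0, fast++
slow=0 fast=4: a[fast]=0, fast++
slow=0 fast=5: a[fast]=0, fast++
slow=0 fast=6: a[fast]=0, fast++
slow=0 fast=7: a[fast]=0, fast++
slow=0 fast=8: a[fast]=5≠0 swap→a[0]=5, slow++,fast++
slow=1 fast=9: a[fast]=0, fast++
slow=1 fast=10: a[fast]=0, fast++
slow=1 fast=11: a[fast]=9≠0 swap→a[1]=9, slow++,fast++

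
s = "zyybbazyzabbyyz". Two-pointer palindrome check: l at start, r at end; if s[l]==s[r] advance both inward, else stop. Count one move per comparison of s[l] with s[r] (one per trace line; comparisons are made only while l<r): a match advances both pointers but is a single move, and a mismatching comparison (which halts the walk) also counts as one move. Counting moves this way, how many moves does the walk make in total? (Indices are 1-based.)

[1,15] 'z'=='z' → l++,r--
[2,14] 'y'=='y' → l++,r--
[3,13] 'y'=='y' → l++,r--
[4,12] 'b'=='b' → l++,r--
[5,11] 'b'=='b' → l++,r--
[6,10] 'a'=='a' → l++,r--
[7,9] 'z'=='z' → l++,r--

7 moves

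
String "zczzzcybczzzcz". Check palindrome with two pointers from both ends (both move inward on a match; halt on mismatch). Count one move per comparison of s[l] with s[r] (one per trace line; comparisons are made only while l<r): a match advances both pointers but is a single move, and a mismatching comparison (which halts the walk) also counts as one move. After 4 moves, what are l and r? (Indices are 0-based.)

[0,13] 'z'=='z' → l++,r--
[1,12] 'c'=='c' → l++,r--
[2,11] 'z'=='z' → l++,r--
[3,10] 'z'=='z' → l++,r--

l=4, r=9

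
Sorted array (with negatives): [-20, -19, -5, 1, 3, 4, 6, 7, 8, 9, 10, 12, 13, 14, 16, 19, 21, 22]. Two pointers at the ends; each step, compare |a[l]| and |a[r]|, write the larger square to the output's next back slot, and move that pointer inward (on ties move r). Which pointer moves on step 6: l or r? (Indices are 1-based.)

r

l=1 r=18: |-20|<=|22| out[18]=484, r--
l=1 r=17: |-20|<=|21| out[17]=441, r--
l=1 r=16: |-20|>|19| out[16]=400, l++
l=2 r=16: |-19|<=|19| out[15]=361, r--
l=2 r=15: |-19|>|16| out[14]=361, l++
l=3 r=15: |-5|<=|16| out[13]=256, r--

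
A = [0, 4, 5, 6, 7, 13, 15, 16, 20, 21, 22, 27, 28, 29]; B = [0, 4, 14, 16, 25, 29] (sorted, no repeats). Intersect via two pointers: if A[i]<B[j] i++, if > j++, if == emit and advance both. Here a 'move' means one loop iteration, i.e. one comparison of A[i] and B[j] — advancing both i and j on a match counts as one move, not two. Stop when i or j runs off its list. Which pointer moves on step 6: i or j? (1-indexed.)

i=1 j=1: 0==0 emit, i++,j++
i=2 j=2: 4==4 emit, i++,j++
i=3 j=3: 5<14, i++
i=4 j=3: 6<14, i++
i=5 j=3: 7<14, i++
i=6 j=3: 13<14, i++

i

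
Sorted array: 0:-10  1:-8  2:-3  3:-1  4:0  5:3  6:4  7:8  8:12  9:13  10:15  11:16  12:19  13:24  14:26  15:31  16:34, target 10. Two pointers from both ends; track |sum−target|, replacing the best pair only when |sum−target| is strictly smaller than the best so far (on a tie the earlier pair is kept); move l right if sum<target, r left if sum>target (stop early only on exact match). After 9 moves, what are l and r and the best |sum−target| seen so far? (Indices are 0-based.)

l=2, r=9, best |Δ|=1

[0,16] -10+34=24 d=14 * → r--
[0,15] -10+31=21 d=11 * → r--
[0,14] -10+26=16 d=6 * → r--
[0,13] -10+24=14 d=4 * → r--
[0,12] -10+19=9 d=1 * → l++
[1,12] -8+19=11 d=1 → r--
[1,11] -8+16=8 d=2 → l++
[2,11] -3+16=13 d=3 → r--
[2,10] -3+15=12 d=2 → r--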